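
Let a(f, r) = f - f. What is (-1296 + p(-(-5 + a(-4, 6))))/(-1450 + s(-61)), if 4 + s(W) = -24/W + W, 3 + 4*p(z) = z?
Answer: 158051/184782 ≈ 0.85534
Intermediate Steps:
a(f, r) = 0
p(z) = -¾ + z/4
s(W) = -4 + W - 24/W (s(W) = -4 + (-24/W + W) = -4 + (W - 24/W) = -4 + W - 24/W)
(-1296 + p(-(-5 + a(-4, 6))))/(-1450 + s(-61)) = (-1296 + (-¾ + (-(-5 + 0))/4))/(-1450 + (-4 - 61 - 24/(-61))) = (-1296 + (-¾ + (-1*(-5))/4))/(-1450 + (-4 - 61 - 24*(-1/61))) = (-1296 + (-¾ + (¼)*5))/(-1450 + (-4 - 61 + 24/61)) = (-1296 + (-¾ + 5/4))/(-1450 - 3941/61) = (-1296 + ½)/(-92391/61) = -2591/2*(-61/92391) = 158051/184782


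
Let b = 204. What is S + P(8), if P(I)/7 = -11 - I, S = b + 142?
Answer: 213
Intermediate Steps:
S = 346 (S = 204 + 142 = 346)
P(I) = -77 - 7*I (P(I) = 7*(-11 - I) = -77 - 7*I)
S + P(8) = 346 + (-77 - 7*8) = 346 + (-77 - 56) = 346 - 133 = 213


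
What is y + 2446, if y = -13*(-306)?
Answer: 6424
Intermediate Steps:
y = 3978
y + 2446 = 3978 + 2446 = 6424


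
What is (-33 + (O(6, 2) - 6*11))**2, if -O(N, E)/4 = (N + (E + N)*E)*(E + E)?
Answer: 203401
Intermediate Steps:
O(N, E) = -8*E*(N + E*(E + N)) (O(N, E) = -4*(N + (E + N)*E)*(E + E) = -4*(N + E*(E + N))*2*E = -8*E*(N + E*(E + N)))
(-33 + (O(6, 2) - 6*11))**2 = (-33 + (-8*2*(6 + 2**2 + 2*6) - 6*11))**2 = (-33 + (-8*2*(6 + 4 + 12) - 66))**2 = (-33 + (-8*2*22 - 66))**2 = (-33 + (-352 - 66))**2 = (-33 - 418)**2 = (-451)**2 = 203401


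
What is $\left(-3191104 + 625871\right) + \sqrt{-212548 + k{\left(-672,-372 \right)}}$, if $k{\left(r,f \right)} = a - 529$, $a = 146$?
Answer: $-2565233 + 3 i \sqrt{23659} \approx -2.5652 \cdot 10^{6} + 461.44 i$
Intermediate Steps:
$k{\left(r,f \right)} = -383$ ($k{\left(r,f \right)} = 146 - 529 = -383$)
$\left(-3191104 + 625871\right) + \sqrt{-212548 + k{\left(-672,-372 \right)}} = \left(-3191104 + 625871\right) + \sqrt{-212548 - 383} = -2565233 + \sqrt{-212931} = -2565233 + 3 i \sqrt{23659}$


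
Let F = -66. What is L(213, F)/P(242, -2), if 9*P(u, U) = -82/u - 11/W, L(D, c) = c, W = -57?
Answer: 2048409/503 ≈ 4072.4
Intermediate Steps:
P(u, U) = 11/513 - 82/(9*u) (P(u, U) = (-82/u - 11/(-57))/9 = (-82/u - 11*(-1/57))/9 = (-82/u + 11/57)/9 = (11/57 - 82/u)/9 = 11/513 - 82/(9*u))
L(213, F)/P(242, -2) = -66*124146/(-4674 + 11*242) = -66*124146/(-4674 + 2662) = -66/((1/513)*(1/242)*(-2012)) = -66/(-1006/62073) = -66*(-62073/1006) = 2048409/503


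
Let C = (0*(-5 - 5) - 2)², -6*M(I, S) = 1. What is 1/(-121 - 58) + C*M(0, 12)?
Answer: -361/537 ≈ -0.67225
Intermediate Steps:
M(I, S) = -⅙ (M(I, S) = -⅙*1 = -⅙)
C = 4 (C = (0*(-10) - 2)² = (0 - 2)² = (-2)² = 4)
1/(-121 - 58) + C*M(0, 12) = 1/(-121 - 58) + 4*(-⅙) = 1/(-179) - ⅔ = -1/179 - ⅔ = -361/537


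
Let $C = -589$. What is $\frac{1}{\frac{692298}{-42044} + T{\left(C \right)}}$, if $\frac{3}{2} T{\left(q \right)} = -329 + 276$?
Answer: $- \frac{63066}{3266779} \approx -0.019305$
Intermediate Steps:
$T{\left(q \right)} = - \frac{106}{3}$ ($T{\left(q \right)} = \frac{2 \left(-329 + 276\right)}{3} = \frac{2}{3} \left(-53\right) = - \frac{106}{3}$)
$\frac{1}{\frac{692298}{-42044} + T{\left(C \right)}} = \frac{1}{\frac{692298}{-42044} - \frac{106}{3}} = \frac{1}{692298 \left(- \frac{1}{42044}\right) - \frac{106}{3}} = \frac{1}{- \frac{346149}{21022} - \frac{106}{3}} = \frac{1}{- \frac{3266779}{63066}} = - \frac{63066}{3266779}$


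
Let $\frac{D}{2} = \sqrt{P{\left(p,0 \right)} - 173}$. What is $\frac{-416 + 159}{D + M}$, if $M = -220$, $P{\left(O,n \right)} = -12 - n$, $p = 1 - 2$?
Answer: $\frac{2827}{2457} + \frac{257 i \sqrt{185}}{24570} \approx 1.1506 + 0.14227 i$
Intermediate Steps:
$p = -1$ ($p = 1 - 2 = -1$)
$D = 2 i \sqrt{185}$ ($D = 2 \sqrt{\left(-12 - 0\right) - 173} = 2 \sqrt{\left(-12 + 0\right) - 173} = 2 \sqrt{-12 - 173} = 2 \sqrt{-185} = 2 i \sqrt{185} \approx 27.203 i$)
$\frac{-416 + 159}{D + M} = \frac{-416 + 159}{2 i \sqrt{185} - 220} = - \frac{257}{-220 + 2 i \sqrt{185}}$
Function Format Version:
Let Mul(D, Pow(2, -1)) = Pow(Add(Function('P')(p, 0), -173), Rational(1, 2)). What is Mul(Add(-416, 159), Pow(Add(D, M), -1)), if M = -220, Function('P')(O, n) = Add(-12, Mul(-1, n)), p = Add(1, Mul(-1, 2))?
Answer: Add(Rational(2827, 2457), Mul(Rational(257, 24570), I, Pow(185, Rational(1, 2)))) ≈ Add(1.1506, Mul(0.14227, I))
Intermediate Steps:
p = -1 (p = Add(1, -2) = -1)
D = Mul(2, I, Pow(185, Rational(1, 2))) (D = Mul(2, Pow(Add(Add(-12, Mul(-1, 0)), -173), Rational(1, 2))) = Mul(2, Pow(Add(Add(-12, 0), -173), Rational(1, 2))) = Mul(2, Pow(Add(-12, -173), Rational(1, 2))) = Mul(2, Pow(-185, Rational(1, 2))) = Mul(2, Mul(I, Pow(185, Rational(1, 2)))) = Mul(2, I, Pow(185, Rational(1, 2))) ≈ Mul(27.203, I))
Mul(Add(-416, 159), Pow(Add(D, M), -1)) = Mul(Add(-416, 159), Pow(Add(Mul(2, I, Pow(185, Rational(1, 2))), -220), -1)) = Mul(-257, Pow(Add(-220, Mul(2, I, Pow(185, Rational(1, 2)))), -1))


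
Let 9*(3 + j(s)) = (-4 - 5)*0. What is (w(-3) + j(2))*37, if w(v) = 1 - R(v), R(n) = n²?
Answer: -407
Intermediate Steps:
w(v) = 1 - v²
j(s) = -3 (j(s) = -3 + ((-4 - 5)*0)/9 = -3 + (-9*0)/9 = -3 + (⅑)*0 = -3 + 0 = -3)
(w(-3) + j(2))*37 = ((1 - 1*(-3)²) - 3)*37 = ((1 - 1*9) - 3)*37 = ((1 - 9) - 3)*37 = (-8 - 3)*37 = -11*37 = -407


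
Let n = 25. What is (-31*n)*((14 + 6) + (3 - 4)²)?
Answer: -16275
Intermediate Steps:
(-31*n)*((14 + 6) + (3 - 4)²) = (-31*25)*((14 + 6) + (3 - 4)²) = -775*(20 + (-1)²) = -775*(20 + 1) = -775*21 = -16275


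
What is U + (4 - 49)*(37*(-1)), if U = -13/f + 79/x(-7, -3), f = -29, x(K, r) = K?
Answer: 335795/203 ≈ 1654.2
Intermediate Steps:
U = -2200/203 (U = -13/(-29) + 79/(-7) = -13*(-1/29) + 79*(-⅐) = 13/29 - 79/7 = -2200/203 ≈ -10.837)
U + (4 - 49)*(37*(-1)) = -2200/203 + (4 - 49)*(37*(-1)) = -2200/203 - 45*(-37) = -2200/203 + 1665 = 335795/203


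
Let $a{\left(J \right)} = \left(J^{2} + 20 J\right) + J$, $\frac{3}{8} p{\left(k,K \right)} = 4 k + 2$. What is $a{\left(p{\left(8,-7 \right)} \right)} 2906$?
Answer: $\frac{264794720}{9} \approx 2.9422 \cdot 10^{7}$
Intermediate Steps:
$p{\left(k,K \right)} = \frac{16}{3} + \frac{32 k}{3}$ ($p{\left(k,K \right)} = \frac{8 \left(4 k + 2\right)}{3} = \frac{8 \left(2 + 4 k\right)}{3} = \frac{16}{3} + \frac{32 k}{3}$)
$a{\left(J \right)} = J^{2} + 21 J$
$a{\left(p{\left(8,-7 \right)} \right)} 2906 = \left(\frac{16}{3} + \frac{32}{3} \cdot 8\right) \left(21 + \left(\frac{16}{3} + \frac{32}{3} \cdot 8\right)\right) 2906 = \left(\frac{16}{3} + \frac{256}{3}\right) \left(21 + \left(\frac{16}{3} + \frac{256}{3}\right)\right) 2906 = \frac{272 \left(21 + \frac{272}{3}\right)}{3} \cdot 2906 = \frac{272}{3} \cdot \frac{335}{3} \cdot 2906 = \frac{91120}{9} \cdot 2906 = \frac{264794720}{9}$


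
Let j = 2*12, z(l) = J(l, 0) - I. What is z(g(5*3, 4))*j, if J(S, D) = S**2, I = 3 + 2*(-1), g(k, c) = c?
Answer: 360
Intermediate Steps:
I = 1 (I = 3 - 2 = 1)
z(l) = -1 + l**2 (z(l) = l**2 - 1*1 = l**2 - 1 = -1 + l**2)
j = 24
z(g(5*3, 4))*j = (-1 + 4**2)*24 = (-1 + 16)*24 = 15*24 = 360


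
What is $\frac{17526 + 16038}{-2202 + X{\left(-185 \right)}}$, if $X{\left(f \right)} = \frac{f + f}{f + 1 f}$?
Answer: $- \frac{33564}{2201} \approx -15.249$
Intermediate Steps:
$X{\left(f \right)} = 1$ ($X{\left(f \right)} = \frac{2 f}{f + f} = \frac{2 f}{2 f} = 2 f \frac{1}{2 f} = 1$)
$\frac{17526 + 16038}{-2202 + X{\left(-185 \right)}} = \frac{17526 + 16038}{-2202 + 1} = \frac{33564}{-2201} = 33564 \left(- \frac{1}{2201}\right) = - \frac{33564}{2201}$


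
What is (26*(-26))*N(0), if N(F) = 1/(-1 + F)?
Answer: 676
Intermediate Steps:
(26*(-26))*N(0) = (26*(-26))/(-1 + 0) = -676/(-1) = -676*(-1) = 676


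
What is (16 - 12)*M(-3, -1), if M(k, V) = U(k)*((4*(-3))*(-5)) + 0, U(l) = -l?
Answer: 720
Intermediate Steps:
M(k, V) = -60*k (M(k, V) = (-k)*((4*(-3))*(-5)) + 0 = (-k)*(-12*(-5)) + 0 = -k*60 + 0 = -60*k + 0 = -60*k)
(16 - 12)*M(-3, -1) = (16 - 12)*(-60*(-3)) = 4*180 = 720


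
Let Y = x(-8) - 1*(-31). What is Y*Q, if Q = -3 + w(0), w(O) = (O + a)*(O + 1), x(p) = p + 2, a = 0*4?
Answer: -75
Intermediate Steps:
a = 0
x(p) = 2 + p
w(O) = O*(1 + O) (w(O) = (O + 0)*(O + 1) = O*(1 + O))
Y = 25 (Y = (2 - 8) - 1*(-31) = -6 + 31 = 25)
Q = -3 (Q = -3 + 0*(1 + 0) = -3 + 0*1 = -3 + 0 = -3)
Y*Q = 25*(-3) = -75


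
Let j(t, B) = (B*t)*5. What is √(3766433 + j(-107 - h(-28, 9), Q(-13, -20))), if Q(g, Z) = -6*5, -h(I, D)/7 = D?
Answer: √3773033 ≈ 1942.4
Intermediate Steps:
h(I, D) = -7*D
Q(g, Z) = -30
j(t, B) = 5*B*t
√(3766433 + j(-107 - h(-28, 9), Q(-13, -20))) = √(3766433 + 5*(-30)*(-107 - (-7)*9)) = √(3766433 + 5*(-30)*(-107 - 1*(-63))) = √(3766433 + 5*(-30)*(-107 + 63)) = √(3766433 + 5*(-30)*(-44)) = √(3766433 + 6600) = √3773033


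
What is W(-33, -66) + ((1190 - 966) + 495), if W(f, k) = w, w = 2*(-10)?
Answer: 699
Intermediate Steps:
w = -20
W(f, k) = -20
W(-33, -66) + ((1190 - 966) + 495) = -20 + ((1190 - 966) + 495) = -20 + (224 + 495) = -20 + 719 = 699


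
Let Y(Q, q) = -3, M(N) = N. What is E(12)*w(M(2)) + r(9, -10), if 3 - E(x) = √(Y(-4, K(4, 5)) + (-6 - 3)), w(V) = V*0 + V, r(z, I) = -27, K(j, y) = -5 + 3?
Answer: -21 - 4*I*√3 ≈ -21.0 - 6.9282*I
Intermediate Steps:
K(j, y) = -2
w(V) = V (w(V) = 0 + V = V)
E(x) = 3 - 2*I*√3 (E(x) = 3 - √(-3 + (-6 - 3)) = 3 - √(-3 - 9) = 3 - √(-12) = 3 - 2*I*√3)
E(12)*w(M(2)) + r(9, -10) = (3 - 2*I*√3)*2 - 27 = (6 - 4*I*√3) - 27 = -21 - 4*I*√3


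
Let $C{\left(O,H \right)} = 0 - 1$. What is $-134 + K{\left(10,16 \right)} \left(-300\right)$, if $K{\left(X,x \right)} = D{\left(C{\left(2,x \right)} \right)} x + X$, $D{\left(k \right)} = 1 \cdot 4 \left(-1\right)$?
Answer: $16066$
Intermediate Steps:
$C{\left(O,H \right)} = -1$ ($C{\left(O,H \right)} = 0 - 1 = -1$)
$D{\left(k \right)} = -4$ ($D{\left(k \right)} = 4 \left(-1\right) = -4$)
$K{\left(X,x \right)} = X - 4 x$ ($K{\left(X,x \right)} = - 4 x + X = X - 4 x$)
$-134 + K{\left(10,16 \right)} \left(-300\right) = -134 + \left(10 - 64\right) \left(-300\right) = -134 - -16200 = -134 + 16200 = 16066$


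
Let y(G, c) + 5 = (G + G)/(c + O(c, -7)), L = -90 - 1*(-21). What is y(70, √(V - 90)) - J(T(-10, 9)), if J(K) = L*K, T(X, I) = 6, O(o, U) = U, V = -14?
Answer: 61597/153 - 280*I*√26/153 ≈ 402.59 - 9.3315*I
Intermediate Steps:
L = -69 (L = -90 + 21 = -69)
y(G, c) = -5 + 2*G/(-7 + c) (y(G, c) = -5 + (G + G)/(c - 7) = -5 + (2*G)/(-7 + c) = -5 + 2*G/(-7 + c))
J(K) = -69*K
y(70, √(V - 90)) - J(T(-10, 9)) = (35 - 5*√(-14 - 90) + 2*70)/(-7 + √(-14 - 90)) - (-69)*6 = (35 - 10*I*√26 + 140)/(-7 + √(-104)) - 1*(-414) = (35 - 10*I*√26 + 140)/(-7 + 2*I*√26) + 414 = (175 - 10*I*√26)/(-7 + 2*I*√26) + 414 = 414 + (175 - 10*I*√26)/(-7 + 2*I*√26)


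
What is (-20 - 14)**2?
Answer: 1156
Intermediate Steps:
(-20 - 14)**2 = (-34)**2 = 1156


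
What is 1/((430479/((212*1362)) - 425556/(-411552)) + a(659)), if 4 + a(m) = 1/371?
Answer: -240692186/354397569 ≈ -0.67916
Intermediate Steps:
a(m) = -1483/371 (a(m) = -4 + 1/371 = -1483/371)
1/((430479/((212*1362)) - 425556/(-411552)) + a(659)) = 1/((430479/((212*1362)) - 425556/(-411552)) - 1483/371) = 1/((430479/288744 - 425556*(-1/411552)) - 1483/371) = 1/((430479*(1/288744) + 11821/11432) - 1483/371) = 1/((143493/96248 + 11821/11432) - 1483/371) = 1/(86817487/34384598 - 1483/371) = 1/(-354397569/240692186) = -240692186/354397569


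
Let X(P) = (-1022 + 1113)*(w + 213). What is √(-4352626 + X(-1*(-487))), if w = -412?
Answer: I*√4370735 ≈ 2090.6*I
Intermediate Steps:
X(P) = -18109 (X(P) = (-1022 + 1113)*(-412 + 213) = 91*(-199) = -18109)
√(-4352626 + X(-1*(-487))) = √(-4352626 - 18109) = √(-4370735) = I*√4370735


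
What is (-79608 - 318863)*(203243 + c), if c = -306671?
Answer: 41213058588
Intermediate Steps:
(-79608 - 318863)*(203243 + c) = (-79608 - 318863)*(203243 - 306671) = -398471*(-103428) = 41213058588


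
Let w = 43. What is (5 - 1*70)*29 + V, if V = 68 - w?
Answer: -1860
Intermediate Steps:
V = 25 (V = 68 - 1*43 = 68 - 43 = 25)
(5 - 1*70)*29 + V = (5 - 1*70)*29 + 25 = (5 - 70)*29 + 25 = -65*29 + 25 = -1885 + 25 = -1860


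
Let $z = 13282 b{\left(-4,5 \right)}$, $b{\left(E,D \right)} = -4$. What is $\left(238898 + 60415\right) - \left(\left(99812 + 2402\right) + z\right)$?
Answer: $250227$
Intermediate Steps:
$z = -53128$ ($z = 13282 \left(-4\right) = -53128$)
$\left(238898 + 60415\right) - \left(\left(99812 + 2402\right) + z\right) = \left(238898 + 60415\right) - \left(\left(99812 + 2402\right) - 53128\right) = 299313 - \left(102214 - 53128\right) = 299313 - 49086 = 250227$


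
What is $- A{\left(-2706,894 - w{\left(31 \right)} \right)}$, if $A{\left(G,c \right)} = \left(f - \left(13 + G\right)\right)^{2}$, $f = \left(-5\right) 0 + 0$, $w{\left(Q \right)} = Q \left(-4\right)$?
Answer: $-7252249$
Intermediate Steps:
$w{\left(Q \right)} = - 4 Q$
$f = 0$ ($f = 0 + 0 = 0$)
$A{\left(G,c \right)} = \left(-13 - G\right)^{2}$ ($A{\left(G,c \right)} = \left(0 - \left(13 + G\right)\right)^{2} = \left(-13 - G\right)^{2}$)
$- A{\left(-2706,894 - w{\left(31 \right)} \right)} = - \left(13 - 2706\right)^{2} = - \left(-2693\right)^{2} = \left(-1\right) 7252249 = -7252249$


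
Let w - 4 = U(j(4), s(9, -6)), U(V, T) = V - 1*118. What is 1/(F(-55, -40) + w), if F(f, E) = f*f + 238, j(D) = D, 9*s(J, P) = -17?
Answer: 1/3153 ≈ 0.00031716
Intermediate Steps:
s(J, P) = -17/9 (s(J, P) = (1/9)*(-17) = -17/9)
U(V, T) = -118 + V (U(V, T) = V - 118 = -118 + V)
F(f, E) = 238 + f**2 (F(f, E) = f**2 + 238 = 238 + f**2)
w = -110 (w = 4 + (-118 + 4) = 4 - 114 = -110)
1/(F(-55, -40) + w) = 1/((238 + (-55)**2) - 110) = 1/((238 + 3025) - 110) = 1/(3263 - 110) = 1/3153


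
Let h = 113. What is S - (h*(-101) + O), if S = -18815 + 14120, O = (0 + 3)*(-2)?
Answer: 6724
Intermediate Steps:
O = -6 (O = 3*(-2) = -6)
S = -4695
S - (h*(-101) + O) = -4695 - (113*(-101) - 6) = -4695 - (-11413 - 6) = -4695 - 1*(-11419) = -4695 + 11419 = 6724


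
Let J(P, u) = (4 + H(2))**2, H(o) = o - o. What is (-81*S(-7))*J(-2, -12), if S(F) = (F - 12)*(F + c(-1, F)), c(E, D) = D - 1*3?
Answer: -418608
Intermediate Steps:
c(E, D) = -3 + D (c(E, D) = D - 3 = -3 + D)
S(F) = (-12 + F)*(-3 + 2*F) (S(F) = (F - 12)*(F + (-3 + F)) = (-12 + F)*(-3 + 2*F))
H(o) = 0
J(P, u) = 16 (J(P, u) = (4 + 0)**2 = 4**2 = 16)
(-81*S(-7))*J(-2, -12) = -81*(36 - 27*(-7) + 2*(-7)**2)*16 = -81*(36 + 189 + 2*49)*16 = -81*(36 + 189 + 98)*16 = -81*323*16 = -26163*16 = -418608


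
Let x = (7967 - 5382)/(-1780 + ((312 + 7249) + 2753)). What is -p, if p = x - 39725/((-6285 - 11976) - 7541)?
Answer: -14489690/7864081 ≈ -1.8425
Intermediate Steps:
x = 2585/8534 (x = 2585/(-1780 + (7561 + 2753)) = 2585/(-1780 + 10314) = 2585/8534 ≈ 0.30291)
p = 14489690/7864081 (p = 2585/8534 - 39725/((-6285 - 11976) - 7541) = 2585/8534 - 39725/(-18261 - 7541) = 2585/8534 - 39725/(-25802) = 2585/8534 - 39725*(-1/25802) = 2585/8534 + 5675/3686 = 14489690/7864081 ≈ 1.8425)
-p = -1*14489690/7864081 = -14489690/7864081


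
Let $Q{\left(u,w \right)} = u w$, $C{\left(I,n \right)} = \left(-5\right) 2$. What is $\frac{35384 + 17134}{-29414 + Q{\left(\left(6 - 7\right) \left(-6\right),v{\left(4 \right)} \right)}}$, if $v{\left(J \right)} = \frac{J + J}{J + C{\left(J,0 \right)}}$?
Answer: $- \frac{26259}{14711} \approx -1.785$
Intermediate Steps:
$C{\left(I,n \right)} = -10$
$v{\left(J \right)} = \frac{2 J}{-10 + J}$ ($v{\left(J \right)} = \frac{J + J}{J - 10} = \frac{2 J}{-10 + J}$)
$\frac{35384 + 17134}{-29414 + Q{\left(\left(6 - 7\right) \left(-6\right),v{\left(4 \right)} \right)}} = \frac{35384 + 17134}{-29414 + \left(6 - 7\right) \left(-6\right) 2 \cdot 4 \frac{1}{-10 + 4}} = \frac{52518}{-29414 + \left(-1\right) \left(-6\right) 2 \cdot 4 \frac{1}{-6}} = \frac{52518}{-29414 + 6 \cdot 2 \cdot 4 \left(- \frac{1}{6}\right)} = \frac{52518}{-29414 + 6 \left(- \frac{4}{3}\right)} = \frac{52518}{-29414 - 8} = \frac{52518}{-29422} = 52518 \left(- \frac{1}{29422}\right) = - \frac{26259}{14711}$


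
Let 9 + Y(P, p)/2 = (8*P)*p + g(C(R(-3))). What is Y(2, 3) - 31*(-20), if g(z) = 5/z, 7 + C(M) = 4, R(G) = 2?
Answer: 2084/3 ≈ 694.67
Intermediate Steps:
C(M) = -3 (C(M) = -7 + 4 = -3)
Y(P, p) = -64/3 + 16*P*p (Y(P, p) = -18 + 2*((8*P)*p + 5/(-3)) = -18 + 2*(8*P*p + 5*(-⅓)) = -18 + 2*(8*P*p - 5/3) = -18 + 2*(-5/3 + 8*P*p) = -18 + (-10/3 + 16*P*p) = -64/3 + 16*P*p)
Y(2, 3) - 31*(-20) = (-64/3 + 16*2*3) - 31*(-20) = (-64/3 + 96) + 620 = 224/3 + 620 = 2084/3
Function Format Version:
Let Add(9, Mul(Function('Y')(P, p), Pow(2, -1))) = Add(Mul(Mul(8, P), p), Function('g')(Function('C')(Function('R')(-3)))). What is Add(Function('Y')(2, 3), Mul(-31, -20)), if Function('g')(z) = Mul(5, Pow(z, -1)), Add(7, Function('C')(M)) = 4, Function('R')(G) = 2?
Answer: Rational(2084, 3) ≈ 694.67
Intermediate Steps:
Function('C')(M) = -3 (Function('C')(M) = Add(-7, 4) = -3)
Function('Y')(P, p) = Add(Rational(-64, 3), Mul(16, P, p)) (Function('Y')(P, p) = Add(-18, Mul(2, Add(Mul(Mul(8, P), p), Mul(5, Pow(-3, -1))))) = Add(-18, Mul(2, Add(Mul(8, P, p), Mul(5, Rational(-1, 3))))) = Add(-18, Mul(2, Add(Mul(8, P, p), Rational(-5, 3)))) = Add(-18, Mul(2, Add(Rational(-5, 3), Mul(8, P, p)))) = Add(-18, Add(Rational(-10, 3), Mul(16, P, p))) = Add(Rational(-64, 3), Mul(16, P, p)))
Add(Function('Y')(2, 3), Mul(-31, -20)) = Add(Add(Rational(-64, 3), Mul(16, 2, 3)), Mul(-31, -20)) = Add(Add(Rational(-64, 3), 96), 620) = Add(Rational(224, 3), 620) = Rational(2084, 3)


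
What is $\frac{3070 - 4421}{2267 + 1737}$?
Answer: $- \frac{193}{572} \approx -0.33741$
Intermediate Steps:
$\frac{3070 - 4421}{2267 + 1737} = - \frac{1351}{4004} = \left(-1351\right) \frac{1}{4004} = - \frac{193}{572}$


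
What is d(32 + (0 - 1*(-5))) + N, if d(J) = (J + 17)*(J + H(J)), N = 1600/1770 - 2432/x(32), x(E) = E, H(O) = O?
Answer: 694000/177 ≈ 3920.9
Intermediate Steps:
N = -13292/177 (N = 1600/1770 - 2432/32 = 1600*(1/1770) - 2432*1/32 = 160/177 - 76 = -13292/177 ≈ -75.096)
d(J) = 2*J*(17 + J) (d(J) = (J + 17)*(J + J) = (17 + J)*(2*J) = 2*J*(17 + J))
d(32 + (0 - 1*(-5))) + N = 2*(32 + (0 - 1*(-5)))*(17 + (32 + (0 - 1*(-5)))) - 13292/177 = 2*(32 + (0 + 5))*(17 + (32 + (0 + 5))) - 13292/177 = 2*(32 + 5)*(17 + (32 + 5)) - 13292/177 = 2*37*(17 + 37) - 13292/177 = 2*37*54 - 13292/177 = 3996 - 13292/177 = 694000/177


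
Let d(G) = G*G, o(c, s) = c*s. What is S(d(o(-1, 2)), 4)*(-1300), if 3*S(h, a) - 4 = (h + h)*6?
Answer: -67600/3 ≈ -22533.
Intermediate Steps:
d(G) = G**2
S(h, a) = 4/3 + 4*h (S(h, a) = 4/3 + ((h + h)*6)/3 = 4/3 + ((2*h)*6)/3 = 4/3 + (12*h)/3 = 4/3 + 4*h)
S(d(o(-1, 2)), 4)*(-1300) = (4/3 + 4*(-1*2)**2)*(-1300) = (4/3 + 4*(-2)**2)*(-1300) = (4/3 + 4*4)*(-1300) = (4/3 + 16)*(-1300) = (52/3)*(-1300) = -67600/3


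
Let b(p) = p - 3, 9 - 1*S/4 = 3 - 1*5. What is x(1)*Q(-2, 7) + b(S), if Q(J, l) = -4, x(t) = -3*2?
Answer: 65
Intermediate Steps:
x(t) = -6
S = 44 (S = 36 - 4*(3 - 1*5) = 36 - 4*(3 - 5) = 36 - 4*(-2) = 36 + 8 = 44)
b(p) = -3 + p
x(1)*Q(-2, 7) + b(S) = -6*(-4) + (-3 + 44) = 24 + 41 = 65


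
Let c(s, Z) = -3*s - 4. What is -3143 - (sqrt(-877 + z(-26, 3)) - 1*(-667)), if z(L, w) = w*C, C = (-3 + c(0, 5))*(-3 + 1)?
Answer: -3810 - I*sqrt(835) ≈ -3810.0 - 28.896*I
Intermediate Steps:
c(s, Z) = -4 - 3*s
C = 14 (C = (-3 + (-4 - 3*0))*(-3 + 1) = (-3 + (-4 + 0))*(-2) = (-3 - 4)*(-2) = -7*(-2) = 14)
z(L, w) = 14*w (z(L, w) = w*14 = 14*w)
-3143 - (sqrt(-877 + z(-26, 3)) - 1*(-667)) = -3143 - (sqrt(-877 + 14*3) - 1*(-667)) = -3143 - (sqrt(-877 + 42) + 667) = -3143 - (sqrt(-835) + 667) = -3143 - (I*sqrt(835) + 667) = -3143 - (667 + I*sqrt(835)) = -3143 + (-667 - I*sqrt(835)) = -3810 - I*sqrt(835)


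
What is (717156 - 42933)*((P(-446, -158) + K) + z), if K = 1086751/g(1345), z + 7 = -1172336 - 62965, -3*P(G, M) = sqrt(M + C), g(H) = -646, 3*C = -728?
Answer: -538768712951337/646 - 224741*I*sqrt(3606)/3 ≈ -8.3401e+11 - 4.4986e+6*I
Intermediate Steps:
C = -728/3 (C = (1/3)*(-728) = -728/3 ≈ -242.67)
P(G, M) = -sqrt(-728/3 + M)/3 (P(G, M) = -sqrt(M - 728/3)/3 = -sqrt(-728/3 + M)/3)
z = -1235308 (z = -7 + (-1172336 - 62965) = -7 - 1235301 = -1235308)
K = -1086751/646 (K = 1086751/(-646) = 1086751*(-1/646) = -1086751/646 ≈ -1682.3)
(717156 - 42933)*((P(-446, -158) + K) + z) = (717156 - 42933)*((-sqrt(-2184 + 9*(-158))/9 - 1086751/646) - 1235308) = 674223*((-sqrt(-2184 - 1422)/9 - 1086751/646) - 1235308) = 674223*((-I*sqrt(3606)/9 - 1086751/646) - 1235308) = 674223*((-1086751/646 - I*sqrt(3606)/9) - 1235308) = 674223*(-799095719/646 - I*sqrt(3606)/9) = -538768712951337/646 - 224741*I*sqrt(3606)/3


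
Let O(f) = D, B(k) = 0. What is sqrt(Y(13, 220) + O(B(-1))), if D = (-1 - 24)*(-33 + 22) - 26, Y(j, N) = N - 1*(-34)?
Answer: sqrt(503) ≈ 22.428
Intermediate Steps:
Y(j, N) = 34 + N (Y(j, N) = N + 34 = 34 + N)
D = 249 (D = -25*(-11) - 26 = 275 - 26 = 249)
O(f) = 249
sqrt(Y(13, 220) + O(B(-1))) = sqrt((34 + 220) + 249) = sqrt(254 + 249) = sqrt(503)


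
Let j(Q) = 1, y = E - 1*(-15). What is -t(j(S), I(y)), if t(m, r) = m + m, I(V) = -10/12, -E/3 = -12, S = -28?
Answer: -2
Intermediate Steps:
E = 36 (E = -3*(-12) = 36)
y = 51 (y = 36 - 1*(-15) = 36 + 15 = 51)
I(V) = -⅚ (I(V) = -10*1/12 = -⅚)
t(m, r) = 2*m
-t(j(S), I(y)) = -2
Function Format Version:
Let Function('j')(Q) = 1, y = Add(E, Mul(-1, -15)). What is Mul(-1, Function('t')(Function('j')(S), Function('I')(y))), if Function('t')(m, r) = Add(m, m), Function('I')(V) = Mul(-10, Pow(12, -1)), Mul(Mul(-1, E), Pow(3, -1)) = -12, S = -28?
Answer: -2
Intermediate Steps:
E = 36 (E = Mul(-3, -12) = 36)
y = 51 (y = Add(36, Mul(-1, -15)) = Add(36, 15) = 51)
Function('I')(V) = Rational(-5, 6) (Function('I')(V) = Mul(-10, Rational(1, 12)) = Rational(-5, 6))
Function('t')(m, r) = Mul(2, m)
Mul(-1, Function('t')(Function('j')(S), Function('I')(y))) = Mul(-1, Mul(2, 1)) = Mul(-1, 2) = -2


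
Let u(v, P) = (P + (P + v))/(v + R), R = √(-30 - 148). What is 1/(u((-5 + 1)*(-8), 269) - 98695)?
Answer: (-√178 + 32*I)/(5*(-631534*I + 19739*√178)) ≈ -1.0134e-5 + 6.4972e-10*I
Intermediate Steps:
R = I*√178 (R = √(-178) = I*√178 ≈ 13.342*I)
u(v, P) = (v + 2*P)/(v + I*√178) (u(v, P) = (P + (P + v))/(v + I*√178) = (v + 2*P)/(v + I*√178))
1/(u((-5 + 1)*(-8), 269) - 98695) = 1/(((-5 + 1)*(-8) + 2*269)/((-5 + 1)*(-8) + I*√178) - 98695) = 1/((-4*(-8) + 538)/(-4*(-8) + I*√178) - 98695) = 1/((32 + 538)/(32 + I*√178) - 98695) = 1/(570/(32 + I*√178) - 98695) = 1/(-98695 + 570/(32 + I*√178))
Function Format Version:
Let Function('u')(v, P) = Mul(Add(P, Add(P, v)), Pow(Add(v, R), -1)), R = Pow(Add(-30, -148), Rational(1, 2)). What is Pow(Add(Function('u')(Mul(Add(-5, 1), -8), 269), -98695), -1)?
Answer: Mul(Rational(1, 5), Pow(Add(Mul(-631534, I), Mul(19739, Pow(178, Rational(1, 2)))), -1), Add(Mul(-1, Pow(178, Rational(1, 2))), Mul(32, I))) ≈ Add(-1.0134e-5, Mul(6.4972e-10, I))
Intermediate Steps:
R = Mul(I, Pow(178, Rational(1, 2))) (R = Pow(-178, Rational(1, 2)) = Mul(I, Pow(178, Rational(1, 2))) ≈ Mul(13.342, I))
Function('u')(v, P) = Mul(Pow(Add(v, Mul(I, Pow(178, Rational(1, 2)))), -1), Add(v, Mul(2, P))) (Function('u')(v, P) = Mul(Add(P, Add(P, v)), Pow(Add(v, Mul(I, Pow(178, Rational(1, 2)))), -1)) = Mul(Add(v, Mul(2, P)), Pow(Add(v, Mul(I, Pow(178, Rational(1, 2)))), -1)) = Mul(Pow(Add(v, Mul(I, Pow(178, Rational(1, 2)))), -1), Add(v, Mul(2, P))))
Pow(Add(Function('u')(Mul(Add(-5, 1), -8), 269), -98695), -1) = Pow(Add(Mul(Pow(Add(Mul(Add(-5, 1), -8), Mul(I, Pow(178, Rational(1, 2)))), -1), Add(Mul(Add(-5, 1), -8), Mul(2, 269))), -98695), -1) = Pow(Add(Mul(Pow(Add(Mul(-4, -8), Mul(I, Pow(178, Rational(1, 2)))), -1), Add(Mul(-4, -8), 538)), -98695), -1) = Pow(Add(Mul(Pow(Add(32, Mul(I, Pow(178, Rational(1, 2)))), -1), Add(32, 538)), -98695), -1) = Pow(Add(Mul(Pow(Add(32, Mul(I, Pow(178, Rational(1, 2)))), -1), 570), -98695), -1) = Pow(Add(Mul(570, Pow(Add(32, Mul(I, Pow(178, Rational(1, 2)))), -1)), -98695), -1) = Pow(Add(-98695, Mul(570, Pow(Add(32, Mul(I, Pow(178, Rational(1, 2)))), -1))), -1)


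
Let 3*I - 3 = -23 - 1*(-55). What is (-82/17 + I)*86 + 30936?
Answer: 1607750/51 ≈ 31525.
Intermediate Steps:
I = 35/3 (I = 1 + (-23 - 1*(-55))/3 = 1 + (-23 + 55)/3 = 1 + (1/3)*32 = 1 + 32/3 = 35/3 ≈ 11.667)
(-82/17 + I)*86 + 30936 = (-82/17 + 35/3)*86 + 30936 = (349/51)*86 + 30936 = 30014/51 + 30936 = 1607750/51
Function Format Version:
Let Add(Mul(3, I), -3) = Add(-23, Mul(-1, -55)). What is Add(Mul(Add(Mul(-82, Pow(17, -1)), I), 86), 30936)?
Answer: Rational(1607750, 51) ≈ 31525.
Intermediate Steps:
I = Rational(35, 3) (I = Add(1, Mul(Rational(1, 3), Add(-23, Mul(-1, -55)))) = Add(1, Mul(Rational(1, 3), Add(-23, 55))) = Add(1, Mul(Rational(1, 3), 32)) = Add(1, Rational(32, 3)) = Rational(35, 3) ≈ 11.667)
Add(Mul(Add(Mul(-82, Pow(17, -1)), I), 86), 30936) = Add(Mul(Add(Mul(-82, Pow(17, -1)), Rational(35, 3)), 86), 30936) = Add(Mul(Add(Mul(-82, Rational(1, 17)), Rational(35, 3)), 86), 30936) = Add(Mul(Add(Rational(-82, 17), Rational(35, 3)), 86), 30936) = Add(Mul(Rational(349, 51), 86), 30936) = Add(Rational(30014, 51), 30936) = Rational(1607750, 51)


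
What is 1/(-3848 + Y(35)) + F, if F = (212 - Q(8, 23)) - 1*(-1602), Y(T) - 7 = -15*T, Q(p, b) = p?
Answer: 7884995/4366 ≈ 1806.0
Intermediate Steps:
Y(T) = 7 - 15*T
F = 1806 (F = (212 - 1*8) - 1*(-1602) = (212 - 8) + 1602 = 204 + 1602 = 1806)
1/(-3848 + Y(35)) + F = 1/(-3848 + (7 - 15*35)) + 1806 = 1/(-3848 + (7 - 525)) + 1806 = 1/(-3848 - 518) + 1806 = 1/(-4366) + 1806 = -1/4366 + 1806 = 7884995/4366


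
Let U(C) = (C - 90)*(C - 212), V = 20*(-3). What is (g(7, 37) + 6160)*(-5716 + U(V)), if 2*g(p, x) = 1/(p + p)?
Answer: 216118693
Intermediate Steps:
V = -60
g(p, x) = 1/(4*p) (g(p, x) = 1/(2*(p + p)) = 1/(2*((2*p))) = (1/(2*p))/2 = 1/(4*p))
U(C) = (-212 + C)*(-90 + C) (U(C) = (-90 + C)*(-212 + C) = (-212 + C)*(-90 + C))
(g(7, 37) + 6160)*(-5716 + U(V)) = ((¼)/7 + 6160)*(-5716 + (19080 + (-60)² - 302*(-60))) = ((¼)*(⅐) + 6160)*(-5716 + (19080 + 3600 + 18120)) = (1/28 + 6160)*(-5716 + 40800) = (172481/28)*35084 = 216118693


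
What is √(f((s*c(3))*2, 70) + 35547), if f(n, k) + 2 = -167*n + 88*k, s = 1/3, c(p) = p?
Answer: √41371 ≈ 203.40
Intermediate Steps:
s = ⅓ (s = 1*(⅓) = ⅓ ≈ 0.33333)
f(n, k) = -2 - 167*n + 88*k (f(n, k) = -2 + (-167*n + 88*k) = -2 - 167*n + 88*k)
√(f((s*c(3))*2, 70) + 35547) = √((-2 - 167*(⅓)*3*2 + 88*70) + 35547) = √((-2 - 167*2 + 6160) + 35547) = √((-2 - 334 + 6160) + 35547) = √(5824 + 35547) = √41371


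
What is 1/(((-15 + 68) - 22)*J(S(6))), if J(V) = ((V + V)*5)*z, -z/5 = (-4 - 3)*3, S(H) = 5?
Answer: 1/162750 ≈ 6.1444e-6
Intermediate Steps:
z = 105 (z = -5*(-4 - 3)*3 = -(-35)*3 = -5*(-21) = 105)
J(V) = 1050*V (J(V) = ((V + V)*5)*105 = ((2*V)*5)*105 = (10*V)*105 = 1050*V)
1/(((-15 + 68) - 22)*J(S(6))) = 1/(((-15 + 68) - 22)*(1050*5)) = 1/((53 - 22)*5250) = 1/(31*5250) = 1/162750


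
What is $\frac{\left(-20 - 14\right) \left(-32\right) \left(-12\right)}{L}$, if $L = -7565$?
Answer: $\frac{768}{445} \approx 1.7258$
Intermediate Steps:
$\frac{\left(-20 - 14\right) \left(-32\right) \left(-12\right)}{L} = \frac{\left(-20 - 14\right) \left(-32\right) \left(-12\right)}{-7565} = \left(-20 - 14\right) \left(-32\right) \left(-12\right) \left(- \frac{1}{7565}\right) = \left(-34\right) \left(-32\right) \left(-12\right) \left(- \frac{1}{7565}\right) = 1088 \left(-12\right) \left(- \frac{1}{7565}\right) = \left(-13056\right) \left(- \frac{1}{7565}\right) = \frac{768}{445}$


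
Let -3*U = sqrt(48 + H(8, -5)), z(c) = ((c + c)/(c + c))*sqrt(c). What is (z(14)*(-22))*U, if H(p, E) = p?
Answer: 616/3 ≈ 205.33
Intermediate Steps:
z(c) = sqrt(c) (z(c) = ((2*c)/((2*c)))*sqrt(c) = ((2*c)*(1/(2*c)))*sqrt(c) = 1*sqrt(c) = sqrt(c))
U = -2*sqrt(14)/3 (U = -sqrt(48 + 8)/3 = -2*sqrt(14)/3 ≈ -2.4944)
(z(14)*(-22))*U = (sqrt(14)*(-22))*(-2*sqrt(14)/3) = (-22*sqrt(14))*(-2*sqrt(14)/3) = 616/3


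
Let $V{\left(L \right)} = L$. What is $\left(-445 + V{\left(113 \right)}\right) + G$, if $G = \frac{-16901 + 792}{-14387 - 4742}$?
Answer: $- \frac{6334719}{19129} \approx -331.16$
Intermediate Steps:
$G = \frac{16109}{19129}$ ($G = - \frac{16109}{-19129} = \left(-16109\right) \left(- \frac{1}{19129}\right) = \frac{16109}{19129} \approx 0.84212$)
$\left(-445 + V{\left(113 \right)}\right) + G = \left(-445 + 113\right) + \frac{16109}{19129} = -332 + \frac{16109}{19129} = - \frac{6334719}{19129}$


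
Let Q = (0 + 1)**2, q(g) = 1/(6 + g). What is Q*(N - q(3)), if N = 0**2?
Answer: -1/9 ≈ -0.11111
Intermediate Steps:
Q = 1 (Q = 1**2 = 1)
N = 0
Q*(N - q(3)) = 1*(0 - 1/(6 + 3)) = 1*(0 - 1/9) = 1*(-1/9) = -1/9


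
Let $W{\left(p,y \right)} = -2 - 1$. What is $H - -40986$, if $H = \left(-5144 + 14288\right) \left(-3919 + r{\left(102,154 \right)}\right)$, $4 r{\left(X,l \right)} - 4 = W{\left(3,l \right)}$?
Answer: $-35792064$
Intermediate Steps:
$W{\left(p,y \right)} = -3$
$r{\left(X,l \right)} = \frac{1}{4}$ ($r{\left(X,l \right)} = 1 + \frac{1}{4} \left(-3\right) = 1 - \frac{3}{4} = \frac{1}{4}$)
$H = -35833050$ ($H = \left(-5144 + 14288\right) \left(-3919 + \frac{1}{4}\right) = 9144 \left(- \frac{15675}{4}\right) = -35833050$)
$H - -40986 = -35833050 - -40986 = -35833050 + 40986 = -35792064$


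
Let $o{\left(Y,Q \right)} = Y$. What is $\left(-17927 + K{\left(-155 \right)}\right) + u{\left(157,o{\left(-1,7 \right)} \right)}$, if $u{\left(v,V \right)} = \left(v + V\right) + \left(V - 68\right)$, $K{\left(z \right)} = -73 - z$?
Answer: $-17758$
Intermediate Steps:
$u{\left(v,V \right)} = -68 + v + 2 V$ ($u{\left(v,V \right)} = \left(V + v\right) + \left(V - 68\right) = \left(V + v\right) + \left(-68 + V\right) = -68 + v + 2 V$)
$\left(-17927 + K{\left(-155 \right)}\right) + u{\left(157,o{\left(-1,7 \right)} \right)} = \left(-17927 - -82\right) + \left(-68 + 157 + 2 \left(-1\right)\right) = \left(-17927 + \left(-73 + 155\right)\right) - -87 = \left(-17927 + 82\right) + 87 = -17845 + 87 = -17758$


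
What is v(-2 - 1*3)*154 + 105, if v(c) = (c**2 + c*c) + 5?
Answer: 8575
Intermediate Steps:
v(c) = 5 + 2*c**2 (v(c) = (c**2 + c**2) + 5 = 2*c**2 + 5 = 5 + 2*c**2)
v(-2 - 1*3)*154 + 105 = (5 + 2*(-2 - 1*3)**2)*154 + 105 = (5 + 2*(-2 - 3)**2)*154 + 105 = (5 + 2*(-5)**2)*154 + 105 = (5 + 2*25)*154 + 105 = (5 + 50)*154 + 105 = 55*154 + 105 = 8470 + 105 = 8575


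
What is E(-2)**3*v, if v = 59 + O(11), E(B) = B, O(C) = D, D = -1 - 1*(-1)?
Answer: -472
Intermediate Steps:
D = 0 (D = -1 + 1 = 0)
O(C) = 0
v = 59 (v = 59 + 0 = 59)
E(-2)**3*v = (-2)**3*59 = -8*59 = -472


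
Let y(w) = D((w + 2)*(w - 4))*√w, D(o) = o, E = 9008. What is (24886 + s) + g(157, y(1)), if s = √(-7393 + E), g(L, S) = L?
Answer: 25043 + √1615 ≈ 25083.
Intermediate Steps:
y(w) = √w*(-4 + w)*(2 + w) (y(w) = ((w + 2)*(w - 4))*√w = ((2 + w)*(-4 + w))*√w = ((-4 + w)*(2 + w))*√w = √w*(-4 + w)*(2 + w))
s = √1615 (s = √(-7393 + 9008) = √1615 ≈ 40.187)
(24886 + s) + g(157, y(1)) = (24886 + √1615) + 157 = 25043 + √1615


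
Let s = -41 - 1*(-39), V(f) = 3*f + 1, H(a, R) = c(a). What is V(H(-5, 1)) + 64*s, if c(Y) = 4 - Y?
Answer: -100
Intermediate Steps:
H(a, R) = 4 - a
V(f) = 1 + 3*f
s = -2 (s = -41 + 39 = -2)
V(H(-5, 1)) + 64*s = (1 + 3*(4 - 1*(-5))) + 64*(-2) = (1 + 3*(4 + 5)) - 128 = (1 + 3*9) - 128 = (1 + 27) - 128 = 28 - 128 = -100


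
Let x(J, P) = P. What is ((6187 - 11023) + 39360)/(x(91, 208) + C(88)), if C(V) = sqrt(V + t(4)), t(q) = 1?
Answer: 7180992/43175 - 34524*sqrt(89)/43175 ≈ 158.78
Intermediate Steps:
C(V) = sqrt(1 + V) (C(V) = sqrt(V + 1) = sqrt(1 + V))
((6187 - 11023) + 39360)/(x(91, 208) + C(88)) = ((6187 - 11023) + 39360)/(208 + sqrt(1 + 88)) = (-4836 + 39360)/(208 + sqrt(89)) = 34524/(208 + sqrt(89))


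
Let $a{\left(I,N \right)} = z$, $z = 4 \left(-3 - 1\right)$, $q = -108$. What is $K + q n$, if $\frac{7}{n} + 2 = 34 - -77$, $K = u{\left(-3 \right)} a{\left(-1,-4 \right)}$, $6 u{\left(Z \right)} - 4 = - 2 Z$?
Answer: $- \frac{10988}{327} \approx -33.602$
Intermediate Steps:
$u{\left(Z \right)} = \frac{2}{3} - \frac{Z}{3}$ ($u{\left(Z \right)} = \frac{2}{3} + \frac{\left(-2\right) Z}{6} = \frac{2}{3} - \frac{Z}{3}$)
$z = -16$ ($z = 4 \left(-4\right) = -16$)
$a{\left(I,N \right)} = -16$
$K = - \frac{80}{3}$ ($K = \left(\frac{2}{3} - -1\right) \left(-16\right) = \left(\frac{2}{3} + 1\right) \left(-16\right) = \frac{5}{3} \left(-16\right) = - \frac{80}{3} \approx -26.667$)
$n = \frac{7}{109}$ ($n = \frac{7}{-2 + \left(34 - -77\right)} = \frac{7}{-2 + \left(34 + 77\right)} = \frac{7}{-2 + 111} = \frac{7}{109} \approx 0.06422$)
$K + q n = - \frac{80}{3} - \frac{756}{109} = - \frac{10988}{327}$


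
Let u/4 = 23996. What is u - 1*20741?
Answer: 75243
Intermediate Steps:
u = 95984 (u = 4*23996 = 95984)
u - 1*20741 = 95984 - 1*20741 = 95984 - 20741 = 75243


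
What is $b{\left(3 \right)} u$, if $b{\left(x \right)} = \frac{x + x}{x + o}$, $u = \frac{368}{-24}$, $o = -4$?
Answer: $92$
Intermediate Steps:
$u = - \frac{46}{3}$ ($u = 368 \left(- \frac{1}{24}\right) = - \frac{46}{3} \approx -15.333$)
$b{\left(x \right)} = \frac{2 x}{-4 + x}$ ($b{\left(x \right)} = \frac{x + x}{x - 4} = \frac{2 x}{-4 + x}$)
$b{\left(3 \right)} u = 2 \cdot 3 \frac{1}{-4 + 3} \left(- \frac{46}{3}\right) = 2 \cdot 3 \frac{1}{-1} \left(- \frac{46}{3}\right) = 2 \cdot 3 \left(-1\right) \left(- \frac{46}{3}\right) = \left(-6\right) \left(- \frac{46}{3}\right) = 92$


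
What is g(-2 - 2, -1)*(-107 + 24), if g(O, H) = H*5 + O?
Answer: 747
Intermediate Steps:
g(O, H) = O + 5*H (g(O, H) = 5*H + O = O + 5*H)
g(-2 - 2, -1)*(-107 + 24) = ((-2 - 2) + 5*(-1))*(-107 + 24) = (-4 - 5)*(-83) = -9*(-83) = 747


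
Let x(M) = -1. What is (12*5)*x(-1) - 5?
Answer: -65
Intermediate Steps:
(12*5)*x(-1) - 5 = (12*5)*(-1) - 5 = 60*(-1) - 5 = -60 - 5 = -65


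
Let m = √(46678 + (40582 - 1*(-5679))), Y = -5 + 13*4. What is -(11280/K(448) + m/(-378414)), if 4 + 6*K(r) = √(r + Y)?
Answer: -270720/479 - 203040*√55/479 + √92939/378414 ≈ -3708.8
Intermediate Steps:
Y = 47 (Y = -5 + 52 = 47)
m = √92939 (m = √(46678 + (40582 + 5679)) = √(46678 + 46261) = √92939 ≈ 304.86)
K(r) = -⅔ + √(47 + r)/6 (K(r) = -⅔ + √(r + 47)/6 = -⅔ + √(47 + r)/6)
-(11280/K(448) + m/(-378414)) = -(11280/(-⅔ + √(47 + 448)/6) + √92939/(-378414)) = -(11280/(-⅔ + √495/6) + √92939*(-1/378414)) = -(11280/(-⅔ + (3*√55)/6) - √92939/378414) = -(11280/(-⅔ + √55/2) - √92939/378414) = -11280/(-⅔ + √55/2) + √92939/378414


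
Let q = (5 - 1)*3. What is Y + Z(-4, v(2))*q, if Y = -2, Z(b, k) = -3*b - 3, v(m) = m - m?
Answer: 106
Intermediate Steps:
v(m) = 0
Z(b, k) = -3 - 3*b
q = 12 (q = 4*3 = 12)
Y + Z(-4, v(2))*q = -2 + (-3 - 3*(-4))*12 = -2 + (-3 + 12)*12 = -2 + 9*12 = -2 + 108 = 106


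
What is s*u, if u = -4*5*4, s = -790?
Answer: 63200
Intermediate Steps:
u = -80 (u = -20*4 = -80)
s*u = -790*(-80) = 63200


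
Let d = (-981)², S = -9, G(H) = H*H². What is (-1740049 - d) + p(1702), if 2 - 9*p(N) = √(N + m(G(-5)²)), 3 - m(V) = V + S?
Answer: -24321688/9 - I*√13911/9 ≈ -2.7024e+6 - 13.105*I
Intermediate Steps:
G(H) = H³
m(V) = 12 - V (m(V) = 3 - (V - 9) = 3 - (-9 + V) = 3 + (9 - V) = 12 - V)
d = 962361
p(N) = 2/9 - √(-15613 + N)/9 (p(N) = 2/9 - √(N + (12 - ((-5)³)²))/9 = 2/9 - √(N + (12 - 1*(-125)²))/9 = 2/9 - √(N + (12 - 1*15625))/9 = 2/9 - √(N + (12 - 15625))/9 = 2/9 - √(N - 15613)/9 = 2/9 - √(-15613 + N)/9)
(-1740049 - d) + p(1702) = (-1740049 - 1*962361) + (2/9 - √(-15613 + 1702)/9) = (-1740049 - 962361) + (2/9 - I*√13911/9) = -2702410 + (2/9 - I*√13911/9) = -24321688/9 - I*√13911/9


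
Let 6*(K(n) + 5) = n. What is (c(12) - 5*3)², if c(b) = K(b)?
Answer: 324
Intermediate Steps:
K(n) = -5 + n/6
c(b) = -5 + b/6
(c(12) - 5*3)² = ((-5 + (⅙)*12) - 5*3)² = ((-5 + 2) - 15)² = (-3 - 15)² = (-18)² = 324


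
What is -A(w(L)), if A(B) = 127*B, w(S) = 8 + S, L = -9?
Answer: 127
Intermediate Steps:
-A(w(L)) = -127*(8 - 9) = -127*(-1) = -1*(-127) = 127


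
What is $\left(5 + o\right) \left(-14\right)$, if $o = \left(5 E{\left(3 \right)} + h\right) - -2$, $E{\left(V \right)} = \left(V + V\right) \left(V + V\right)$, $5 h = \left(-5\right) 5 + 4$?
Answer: $- \frac{12796}{5} \approx -2559.2$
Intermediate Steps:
$h = - \frac{21}{5}$ ($h = \frac{\left(-5\right) 5 + 4}{5} = \frac{-25 + 4}{5} = \frac{1}{5} \left(-21\right) = - \frac{21}{5} \approx -4.2$)
$E{\left(V \right)} = 4 V^{2}$ ($E{\left(V \right)} = 2 V 2 V = 4 V^{2}$)
$o = \frac{889}{5}$ ($o = \left(5 \cdot 4 \cdot 3^{2} - \frac{21}{5}\right) - -2 = \left(5 \cdot 4 \cdot 9 - \frac{21}{5}\right) + 2 = \left(5 \cdot 36 - \frac{21}{5}\right) + 2 = \left(180 - \frac{21}{5}\right) + 2 = \frac{879}{5} + 2 = \frac{889}{5} \approx 177.8$)
$\left(5 + o\right) \left(-14\right) = \left(5 + \frac{889}{5}\right) \left(-14\right) = \frac{914}{5} \left(-14\right) = - \frac{12796}{5}$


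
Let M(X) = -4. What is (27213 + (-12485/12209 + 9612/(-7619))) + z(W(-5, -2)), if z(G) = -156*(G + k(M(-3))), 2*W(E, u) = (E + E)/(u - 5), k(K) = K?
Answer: 18051813250448/651142597 ≈ 27723.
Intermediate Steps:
W(E, u) = E/(-5 + u) (W(E, u) = ((E + E)/(u - 5))/2 = ((2*E)/(-5 + u))/2 = (2*E/(-5 + u))/2 = E/(-5 + u))
z(G) = 624 - 156*G (z(G) = -156*(G - 4) = -156*(-4 + G) = 624 - 156*G)
(27213 + (-12485/12209 + 9612/(-7619))) + z(W(-5, -2)) = (27213 + (-12485/12209 + 9612/(-7619))) + (624 - (-780)/(-5 - 2)) = (27213 + (-12485*1/12209 + 9612*(-1/7619))) + (624 - (-780)/(-7)) = (27213 + (-12485/12209 - 9612/7619)) + (624 - (-780)*(-1)/7) = (27213 - 212476123/93020371) + (624 - 156*5/7) = 2531150879900/93020371 + (624 - 780/7) = 2531150879900/93020371 + 3588/7 = 18051813250448/651142597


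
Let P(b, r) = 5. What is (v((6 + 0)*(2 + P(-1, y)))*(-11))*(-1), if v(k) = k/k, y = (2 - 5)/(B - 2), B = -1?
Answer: 11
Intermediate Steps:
y = 1 (y = (2 - 5)/(-1 - 2) = -3/(-3) = -3*(-⅓) = 1)
v(k) = 1
(v((6 + 0)*(2 + P(-1, y)))*(-11))*(-1) = (1*(-11))*(-1) = -11*(-1) = 11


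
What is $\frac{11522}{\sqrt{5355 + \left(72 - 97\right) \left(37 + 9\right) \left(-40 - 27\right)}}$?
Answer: $\frac{11522 \sqrt{82405}}{82405} \approx 40.138$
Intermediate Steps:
$\frac{11522}{\sqrt{5355 + \left(72 - 97\right) \left(37 + 9\right) \left(-40 - 27\right)}} = \frac{11522}{\sqrt{5355 - 25 \cdot 46 \left(-67\right)}} = \frac{11522}{\sqrt{5355 - -77050}} = \frac{11522}{\sqrt{5355 + 77050}} = \frac{11522}{\sqrt{82405}} = 11522 \frac{\sqrt{82405}}{82405} = \frac{11522 \sqrt{82405}}{82405}$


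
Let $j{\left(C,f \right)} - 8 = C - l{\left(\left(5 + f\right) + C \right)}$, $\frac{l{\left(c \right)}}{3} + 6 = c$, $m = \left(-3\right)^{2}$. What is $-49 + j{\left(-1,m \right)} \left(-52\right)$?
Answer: $679$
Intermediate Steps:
$m = 9$
$l{\left(c \right)} = -18 + 3 c$
$j{\left(C,f \right)} = 11 - 3 f - 2 C$ ($j{\left(C,f \right)} = 8 - \left(-18 - C + 3 \left(\left(5 + f\right) + C\right)\right) = 8 - \left(-18 - C + 3 \left(5 + C + f\right)\right) = 8 - \left(-3 + 2 C + 3 f\right) = 11 - 3 f - 2 C$)
$-49 + j{\left(-1,m \right)} \left(-52\right) = -49 + \left(11 - 27 - -2\right) \left(-52\right) = -49 + \left(11 - 27 + 2\right) \left(-52\right) = -49 - -728 = -49 + 728 = 679$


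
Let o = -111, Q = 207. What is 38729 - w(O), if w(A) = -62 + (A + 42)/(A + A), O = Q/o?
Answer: 1784881/46 ≈ 38802.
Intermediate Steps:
O = -69/37 (O = 207/(-111) = 207*(-1/111) = -69/37 ≈ -1.8649)
w(A) = -62 + (42 + A)/(2*A) (w(A) = -62 + (42 + A)/((2*A)) = -62 + (42 + A)*(1/(2*A)) = -62 + (42 + A)/(2*A))
38729 - w(O) = 38729 - (-123/2 + 21/(-69/37)) = 38729 - (-123/2 + 21*(-37/69)) = 38729 - (-123/2 - 259/23) = 38729 - 1*(-3347/46) = 38729 + 3347/46 = 1784881/46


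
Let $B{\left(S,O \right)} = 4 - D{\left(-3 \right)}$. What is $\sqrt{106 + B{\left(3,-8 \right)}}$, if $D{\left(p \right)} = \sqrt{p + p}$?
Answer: $\sqrt{110 - i \sqrt{6}} \approx 10.489 - 0.1168 i$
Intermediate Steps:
$D{\left(p \right)} = \sqrt{2} \sqrt{p}$ ($D{\left(p \right)} = \sqrt{2 p} = \sqrt{2} \sqrt{p}$)
$B{\left(S,O \right)} = 4 - i \sqrt{6}$ ($B{\left(S,O \right)} = 4 - \sqrt{2} \sqrt{-3} = 4 - \sqrt{2} i \sqrt{3} = 4 - i \sqrt{6}$)
$\sqrt{106 + B{\left(3,-8 \right)}} = \sqrt{106 + \left(4 - i \sqrt{6}\right)} = \sqrt{110 - i \sqrt{6}}$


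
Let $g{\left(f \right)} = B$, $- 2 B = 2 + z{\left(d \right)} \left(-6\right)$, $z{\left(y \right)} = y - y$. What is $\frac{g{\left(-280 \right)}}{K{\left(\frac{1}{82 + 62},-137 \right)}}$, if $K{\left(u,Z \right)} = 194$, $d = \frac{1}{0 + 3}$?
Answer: $- \frac{1}{194} \approx -0.0051546$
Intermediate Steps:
$d = \frac{1}{3} \approx 0.33333$
$z{\left(y \right)} = 0$
$B = -1$ ($B = - \frac{2 + 0 \left(-6\right)}{2} = - \frac{2 + 0}{2} = \left(- \frac{1}{2}\right) 2 = -1$)
$g{\left(f \right)} = -1$
$\frac{g{\left(-280 \right)}}{K{\left(\frac{1}{82 + 62},-137 \right)}} = - \frac{1}{194}$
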